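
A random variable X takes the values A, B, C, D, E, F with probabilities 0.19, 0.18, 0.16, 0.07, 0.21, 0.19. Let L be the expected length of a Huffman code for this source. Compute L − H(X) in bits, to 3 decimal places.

Entropy H = −Σ p log₂ p ≈ 2.5202 bits.
Huffman merges: 7/100+4/25→23/100; 9/50+19/100→37/100; 19/100+21/100→2/5; 23/100+37/100→3/5; 2/5+3/5→1. L = 13/5 ≈ 2.6000.
L − H = 2.6000 − 2.5202 = 0.080 bits.

0.080 bits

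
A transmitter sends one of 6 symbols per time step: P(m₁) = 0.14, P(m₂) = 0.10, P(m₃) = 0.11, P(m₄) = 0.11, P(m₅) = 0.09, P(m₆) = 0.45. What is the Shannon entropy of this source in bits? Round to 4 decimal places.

H = −Σ pᵢ log₂ pᵢ.
−0.14·log₂(0.14) = 0.3971
−0.10·log₂(0.10) = 0.3322
−0.11·log₂(0.11) = 0.3503
−0.11·log₂(0.11) = 0.3503
−0.09·log₂(0.09) = 0.3127
−0.45·log₂(0.45) = 0.5184
Sum ≈ 2.2609 → 2.2609 bits.

2.2609 bits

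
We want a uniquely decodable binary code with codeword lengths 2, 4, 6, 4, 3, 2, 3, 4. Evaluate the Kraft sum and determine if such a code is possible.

0.953125; yes

With common denominator 2^6 = 64: Σ 2^(−ℓᵢ) = 16/64 + 4/64 + 1/64 + 4/64 + 8/64 + 16/64 + 8/64 + 4/64 = 61/64 = 0.953125.
Kraft's inequality requires Σ ≤ 1; here Σ = 0.953125 ≤ 1, so such a prefix code exists.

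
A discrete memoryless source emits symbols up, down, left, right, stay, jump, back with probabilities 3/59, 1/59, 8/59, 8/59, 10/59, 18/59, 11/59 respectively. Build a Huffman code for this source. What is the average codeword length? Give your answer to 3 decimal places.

2.576 bits/symbol

Repeatedly combine the two least-probable nodes; the expected code length is the sum of the merged weights.
merge 1/59 + 3/59 → 4/59
merge 4/59 + 8/59 → 12/59
merge 8/59 + 10/59 → 18/59
merge 11/59 + 12/59 → 23/59
merge 18/59 + 18/59 → 36/59
merge 23/59 + 36/59 → 1
L = 4/59 + 12/59 + 18/59 + 23/59 + 36/59 + 1 = 152/59 ≈ 2.576 bits/symbol.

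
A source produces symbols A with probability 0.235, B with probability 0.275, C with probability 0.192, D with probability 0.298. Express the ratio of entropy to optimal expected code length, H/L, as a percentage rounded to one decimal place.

99.0%

Entropy H = −Σ p log₂ p ≈ 1.9808 bits.
Huffman merges: 24/125+47/200→427/1000; 11/40+149/500→573/1000; 427/1000+573/1000→1. L = 2 ≈ 2.0000.
Efficiency = H/L = 1.9808/2.0000 = 99.0%.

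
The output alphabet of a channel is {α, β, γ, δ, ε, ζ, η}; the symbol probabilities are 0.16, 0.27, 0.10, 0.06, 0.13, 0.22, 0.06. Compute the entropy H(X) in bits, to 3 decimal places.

H = −Σ pᵢ log₂ pᵢ.
−0.16·log₂(0.16) = 0.4230
−0.27·log₂(0.27) = 0.5100
−0.10·log₂(0.10) = 0.3322
−0.06·log₂(0.06) = 0.2435
−0.13·log₂(0.13) = 0.3826
−0.22·log₂(0.22) = 0.4806
−0.06·log₂(0.06) = 0.2435
Sum ≈ 2.6155 → 2.616 bits.

2.616 bits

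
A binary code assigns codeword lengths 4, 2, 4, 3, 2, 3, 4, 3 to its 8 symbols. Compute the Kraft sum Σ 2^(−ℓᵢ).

1.0625

With common denominator 2^4 = 16: Σ 2^(−ℓᵢ) = 1/16 + 4/16 + 1/16 + 2/16 + 4/16 + 2/16 + 1/16 + 2/16 = 17/16 = 1.0625.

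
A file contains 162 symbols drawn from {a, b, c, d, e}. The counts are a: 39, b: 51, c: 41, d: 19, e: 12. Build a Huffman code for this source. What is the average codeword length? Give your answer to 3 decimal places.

Probabilities are the counts divided by 162.
Repeatedly combine the two least-probable nodes; the expected code length is the sum of the merged weights.
merge 2/27 + 19/162 → 31/162
merge 31/162 + 13/54 → 35/81
merge 41/162 + 17/54 → 46/81
merge 35/81 + 46/81 → 1
L = 31/162 + 35/81 + 46/81 + 1 = 355/162 ≈ 2.191 bits/symbol.

2.191 bits/symbol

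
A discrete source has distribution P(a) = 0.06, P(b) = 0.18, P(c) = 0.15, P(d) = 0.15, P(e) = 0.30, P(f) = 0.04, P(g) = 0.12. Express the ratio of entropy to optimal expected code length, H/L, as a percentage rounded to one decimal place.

Entropy H = −Σ p log₂ p ≈ 2.5838 bits.
Huffman merges: 1/25+3/50→1/10; 1/10+3/25→11/50; 3/20+3/20→3/10; 9/50+11/50→2/5; 3/10+3/10→3/5; 2/5+3/5→1. L = 131/50 ≈ 2.6200.
Efficiency = H/L = 2.5838/2.6200 = 98.6%.

98.6%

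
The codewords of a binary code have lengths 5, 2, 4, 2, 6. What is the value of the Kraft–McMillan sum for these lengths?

With common denominator 2^6 = 64: Σ 2^(−ℓᵢ) = 2/64 + 16/64 + 4/64 + 16/64 + 1/64 = 39/64 = 0.609375.

0.609375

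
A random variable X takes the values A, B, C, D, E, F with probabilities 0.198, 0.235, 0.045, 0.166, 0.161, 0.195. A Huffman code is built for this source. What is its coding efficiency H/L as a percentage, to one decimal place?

Entropy H = −Σ p log₂ p ≈ 2.4691 bits.
Huffman merges: 9/200+161/1000→103/500; 83/500+39/200→361/1000; 99/500+103/500→101/250; 47/200+361/1000→149/250; 101/250+149/250→1. L = 2567/1000 ≈ 2.5670.
Efficiency = H/L = 2.4691/2.5670 = 96.2%.

96.2%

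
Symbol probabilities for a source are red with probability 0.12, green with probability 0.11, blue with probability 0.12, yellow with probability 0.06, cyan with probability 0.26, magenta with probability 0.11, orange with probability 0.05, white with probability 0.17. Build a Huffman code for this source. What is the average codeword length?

2.85 bits/symbol

Repeatedly combine the two least-probable nodes; the expected code length is the sum of the merged weights.
merge 1/20 + 3/50 → 11/100
merge 11/100 + 11/100 → 11/50
merge 11/100 + 3/25 → 23/100
merge 3/25 + 17/100 → 29/100
merge 11/50 + 23/100 → 9/20
merge 13/50 + 29/100 → 11/20
merge 9/20 + 11/20 → 1
L = 11/100 + 11/50 + 23/100 + 29/100 + 9/20 + 11/20 + 1 = 57/20 = 2.85 bits/symbol.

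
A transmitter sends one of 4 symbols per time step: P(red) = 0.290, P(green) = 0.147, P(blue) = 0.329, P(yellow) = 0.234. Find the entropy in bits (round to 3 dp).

1.943 bits

H = −Σ pᵢ log₂ pᵢ.
−0.290·log₂(0.290) = 0.5179
−0.147·log₂(0.147) = 0.4066
−0.329·log₂(0.329) = 0.5277
−0.234·log₂(0.234) = 0.4903
Sum ≈ 1.9425 → 1.943 bits.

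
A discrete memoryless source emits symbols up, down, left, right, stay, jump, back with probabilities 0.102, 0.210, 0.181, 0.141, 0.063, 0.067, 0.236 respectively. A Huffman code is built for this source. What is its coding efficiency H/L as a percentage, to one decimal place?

Entropy H = −Σ p log₂ p ≈ 2.6578 bits.
Huffman merges: 63/1000+67/1000→13/100; 51/500+13/100→29/125; 141/1000+181/1000→161/500; 21/100+29/125→221/500; 59/250+161/500→279/500; 221/500+279/500→1. L = 671/250 ≈ 2.6840.
Efficiency = H/L = 2.6578/2.6840 = 99.0%.

99.0%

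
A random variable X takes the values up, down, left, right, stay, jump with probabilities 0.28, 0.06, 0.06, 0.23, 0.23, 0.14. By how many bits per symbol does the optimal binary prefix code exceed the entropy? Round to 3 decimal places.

0.006 bits

Entropy H = −Σ p log₂ p ≈ 2.3737 bits.
Huffman merges: 3/50+3/50→3/25; 3/25+7/50→13/50; 23/100+23/100→23/50; 13/50+7/25→27/50; 23/50+27/50→1. L = 119/50 ≈ 2.3800.
L − H = 2.3800 − 2.3737 = 0.006 bits.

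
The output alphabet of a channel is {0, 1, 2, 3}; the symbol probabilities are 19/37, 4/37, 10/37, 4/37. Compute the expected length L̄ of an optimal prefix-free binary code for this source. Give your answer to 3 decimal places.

Repeatedly combine the two least-probable nodes; the expected code length is the sum of the merged weights.
merge 4/37 + 4/37 → 8/37
merge 8/37 + 10/37 → 18/37
merge 18/37 + 19/37 → 1
L = 8/37 + 18/37 + 1 = 63/37 ≈ 1.703 bits/symbol.

1.703 bits/symbol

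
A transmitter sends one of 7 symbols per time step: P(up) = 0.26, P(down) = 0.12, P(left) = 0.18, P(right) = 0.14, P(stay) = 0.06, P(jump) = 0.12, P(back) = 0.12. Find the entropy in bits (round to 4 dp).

2.6924 bits

H = −Σ pᵢ log₂ pᵢ.
−0.26·log₂(0.26) = 0.5053
−0.12·log₂(0.12) = 0.3671
−0.18·log₂(0.18) = 0.4453
−0.14·log₂(0.14) = 0.3971
−0.06·log₂(0.06) = 0.2435
−0.12·log₂(0.12) = 0.3671
−0.12·log₂(0.12) = 0.3671
Sum ≈ 2.6924 → 2.6924 bits.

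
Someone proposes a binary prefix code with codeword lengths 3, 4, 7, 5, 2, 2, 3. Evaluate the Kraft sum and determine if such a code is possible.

With common denominator 2^7 = 128: Σ 2^(−ℓᵢ) = 16/128 + 8/128 + 1/128 + 4/128 + 32/128 + 32/128 + 16/128 = 109/128 = 0.8515625.
Kraft's inequality requires Σ ≤ 1; here Σ = 0.8515625 ≤ 1, so such a prefix code exists.

0.8515625; yes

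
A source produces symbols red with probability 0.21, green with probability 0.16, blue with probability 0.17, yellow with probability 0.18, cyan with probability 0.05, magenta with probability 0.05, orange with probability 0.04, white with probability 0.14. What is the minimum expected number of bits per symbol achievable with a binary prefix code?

2.84 bits/symbol

Repeatedly combine the two least-probable nodes; the expected code length is the sum of the merged weights.
merge 1/25 + 1/20 → 9/100
merge 1/20 + 9/100 → 7/50
merge 7/50 + 7/50 → 7/25
merge 4/25 + 17/100 → 33/100
merge 9/50 + 21/100 → 39/100
merge 7/25 + 33/100 → 61/100
merge 39/100 + 61/100 → 1
L = 9/100 + 7/50 + 7/25 + 33/100 + 39/100 + 61/100 + 1 = 71/25 = 2.84 bits/symbol.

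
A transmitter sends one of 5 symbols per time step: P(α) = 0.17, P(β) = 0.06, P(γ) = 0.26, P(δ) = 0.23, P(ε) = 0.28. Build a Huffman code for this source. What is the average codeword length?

2.23 bits/symbol

Repeatedly combine the two least-probable nodes; the expected code length is the sum of the merged weights.
merge 3/50 + 17/100 → 23/100
merge 23/100 + 23/100 → 23/50
merge 13/50 + 7/25 → 27/50
merge 23/50 + 27/50 → 1
L = 23/100 + 23/50 + 27/50 + 1 = 223/100 = 2.23 bits/symbol.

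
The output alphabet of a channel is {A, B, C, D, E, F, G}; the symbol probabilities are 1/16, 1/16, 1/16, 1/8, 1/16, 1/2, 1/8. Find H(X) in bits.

2.25 bits

Each probability is a power of 1/2, so log₂(1/p) is an integer.
H = Σ p·log₂(1/p) = 1/16·4 + 1/16·4 + 1/16·4 + 1/8·3 + 1/16·4 + 1/2·1 + 1/8·3 = 2.25 bits.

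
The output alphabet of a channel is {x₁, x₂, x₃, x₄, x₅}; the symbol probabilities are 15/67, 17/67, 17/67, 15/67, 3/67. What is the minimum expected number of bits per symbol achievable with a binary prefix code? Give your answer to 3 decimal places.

2.269 bits/symbol

Repeatedly combine the two least-probable nodes; the expected code length is the sum of the merged weights.
merge 3/67 + 15/67 → 18/67
merge 15/67 + 17/67 → 32/67
merge 17/67 + 18/67 → 35/67
merge 32/67 + 35/67 → 1
L = 18/67 + 32/67 + 35/67 + 1 = 152/67 ≈ 2.269 bits/symbol.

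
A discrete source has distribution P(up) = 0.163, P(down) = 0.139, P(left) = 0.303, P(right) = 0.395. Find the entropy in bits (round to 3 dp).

H = −Σ pᵢ log₂ pᵢ.
−0.163·log₂(0.163) = 0.4266
−0.139·log₂(0.139) = 0.3957
−0.303·log₂(0.303) = 0.5220
−0.395·log₂(0.395) = 0.5293
Sum ≈ 1.8736 → 1.874 bits.

1.874 bits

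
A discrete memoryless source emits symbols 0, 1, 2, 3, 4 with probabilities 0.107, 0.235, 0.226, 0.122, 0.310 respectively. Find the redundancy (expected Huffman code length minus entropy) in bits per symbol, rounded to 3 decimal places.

Entropy H = −Σ p log₂ p ≈ 2.2150 bits.
Huffman merges: 107/1000+61/500→229/1000; 113/500+229/1000→91/200; 47/200+31/100→109/200; 91/200+109/200→1. L = 2229/1000 ≈ 2.2290.
L − H = 2.2290 − 2.2150 = 0.014 bits.

0.014 bits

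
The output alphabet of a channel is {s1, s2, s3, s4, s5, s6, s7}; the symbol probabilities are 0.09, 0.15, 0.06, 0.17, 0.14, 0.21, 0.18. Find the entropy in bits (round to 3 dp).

2.717 bits

H = −Σ pᵢ log₂ pᵢ.
−0.09·log₂(0.09) = 0.3127
−0.15·log₂(0.15) = 0.4105
−0.06·log₂(0.06) = 0.2435
−0.17·log₂(0.17) = 0.4346
−0.14·log₂(0.14) = 0.3971
−0.21·log₂(0.21) = 0.4728
−0.18·log₂(0.18) = 0.4453
Sum ≈ 2.7166 → 2.717 bits.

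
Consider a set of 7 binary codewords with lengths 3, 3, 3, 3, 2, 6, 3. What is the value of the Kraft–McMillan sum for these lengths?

With common denominator 2^6 = 64: Σ 2^(−ℓᵢ) = 8/64 + 8/64 + 8/64 + 8/64 + 16/64 + 1/64 + 8/64 = 57/64 = 0.890625.

0.890625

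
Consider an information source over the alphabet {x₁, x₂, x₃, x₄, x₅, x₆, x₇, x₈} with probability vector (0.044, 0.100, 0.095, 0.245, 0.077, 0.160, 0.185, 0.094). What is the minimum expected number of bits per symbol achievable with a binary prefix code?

2.876 bits/symbol

Repeatedly combine the two least-probable nodes; the expected code length is the sum of the merged weights.
merge 11/250 + 77/1000 → 121/1000
merge 47/500 + 19/200 → 189/1000
merge 1/10 + 121/1000 → 221/1000
merge 4/25 + 37/200 → 69/200
merge 189/1000 + 221/1000 → 41/100
merge 49/200 + 69/200 → 59/100
merge 41/100 + 59/100 → 1
L = 121/1000 + 189/1000 + 221/1000 + 69/200 + 41/100 + 59/100 + 1 = 719/250 = 2.876 bits/symbol.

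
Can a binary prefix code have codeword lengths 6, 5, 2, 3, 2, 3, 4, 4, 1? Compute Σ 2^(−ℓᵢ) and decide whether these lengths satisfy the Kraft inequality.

With common denominator 2^6 = 64: Σ 2^(−ℓᵢ) = 1/64 + 2/64 + 16/64 + 8/64 + 16/64 + 8/64 + 4/64 + 4/64 + 32/64 = 91/64 = 1.421875.
Kraft's inequality requires Σ ≤ 1; here Σ = 1.421875 > 1, so no such prefix code exists.

1.421875; no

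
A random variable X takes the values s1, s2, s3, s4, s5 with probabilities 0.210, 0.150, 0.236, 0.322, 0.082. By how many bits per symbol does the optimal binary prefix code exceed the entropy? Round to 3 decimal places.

Entropy H = −Σ p log₂ p ≈ 2.1973 bits.
Huffman merges: 41/500+3/20→29/125; 21/100+29/125→221/500; 59/250+161/500→279/500; 221/500+279/500→1. L = 279/125 ≈ 2.2320.
L − H = 2.2320 − 2.1973 = 0.035 bits.

0.035 bits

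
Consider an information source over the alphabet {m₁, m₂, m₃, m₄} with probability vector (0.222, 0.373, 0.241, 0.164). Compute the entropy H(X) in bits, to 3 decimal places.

1.935 bits

H = −Σ pᵢ log₂ pᵢ.
−0.222·log₂(0.222) = 0.4820
−0.373·log₂(0.373) = 0.5307
−0.241·log₂(0.241) = 0.4947
−0.164·log₂(0.164) = 0.4278
Sum ≈ 1.9352 → 1.935 bits.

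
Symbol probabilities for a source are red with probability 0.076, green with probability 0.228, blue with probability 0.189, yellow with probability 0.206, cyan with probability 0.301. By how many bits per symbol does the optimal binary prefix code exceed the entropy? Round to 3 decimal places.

Entropy H = −Σ p log₂ p ≈ 2.2140 bits.
Huffman merges: 19/250+189/1000→53/200; 103/500+57/250→217/500; 53/200+301/1000→283/500; 217/500+283/500→1. L = 453/200 ≈ 2.2650.
L − H = 2.2650 − 2.2140 = 0.051 bits.

0.051 bits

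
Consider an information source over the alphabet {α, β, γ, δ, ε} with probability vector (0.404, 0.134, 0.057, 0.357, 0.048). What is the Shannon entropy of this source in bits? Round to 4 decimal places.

1.8932 bits

H = −Σ pᵢ log₂ pᵢ.
−0.404·log₂(0.404) = 0.5283
−0.134·log₂(0.134) = 0.3886
−0.057·log₂(0.057) = 0.2356
−0.357·log₂(0.357) = 0.5305
−0.048·log₂(0.048) = 0.2103
Sum ≈ 1.8932 → 1.8932 bits.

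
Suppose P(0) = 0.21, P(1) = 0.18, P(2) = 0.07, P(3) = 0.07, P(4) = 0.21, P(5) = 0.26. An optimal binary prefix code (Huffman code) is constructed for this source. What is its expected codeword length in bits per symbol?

2.46 bits/symbol

Repeatedly combine the two least-probable nodes; the expected code length is the sum of the merged weights.
merge 7/100 + 7/100 → 7/50
merge 7/50 + 9/50 → 8/25
merge 21/100 + 21/100 → 21/50
merge 13/50 + 8/25 → 29/50
merge 21/50 + 29/50 → 1
L = 7/50 + 8/25 + 21/50 + 29/50 + 1 = 123/50 = 2.46 bits/symbol.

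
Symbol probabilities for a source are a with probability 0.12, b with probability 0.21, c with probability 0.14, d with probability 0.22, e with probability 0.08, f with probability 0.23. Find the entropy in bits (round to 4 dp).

H = −Σ pᵢ log₂ pᵢ.
−0.12·log₂(0.12) = 0.3671
−0.21·log₂(0.21) = 0.4728
−0.14·log₂(0.14) = 0.3971
−0.22·log₂(0.22) = 0.4806
−0.08·log₂(0.08) = 0.2915
−0.23·log₂(0.23) = 0.4877
Sum ≈ 2.4968 → 2.4968 bits.

2.4968 bits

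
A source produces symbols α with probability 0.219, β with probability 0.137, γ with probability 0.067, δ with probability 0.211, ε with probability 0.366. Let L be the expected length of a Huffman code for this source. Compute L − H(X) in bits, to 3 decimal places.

Entropy H = −Σ p log₂ p ≈ 2.1383 bits.
Huffman merges: 67/1000+137/1000→51/250; 51/250+211/1000→83/200; 219/1000+183/500→117/200; 83/200+117/200→1. L = 551/250 ≈ 2.2040.
L − H = 2.2040 − 2.1383 = 0.066 bits.

0.066 bits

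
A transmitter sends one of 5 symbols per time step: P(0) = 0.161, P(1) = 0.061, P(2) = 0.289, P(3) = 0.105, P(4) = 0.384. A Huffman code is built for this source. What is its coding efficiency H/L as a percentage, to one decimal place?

97.7%

Entropy H = −Σ p log₂ p ≈ 2.0596 bits.
Huffman merges: 61/1000+21/200→83/500; 161/1000+83/500→327/1000; 289/1000+327/1000→77/125; 48/125+77/125→1. L = 2109/1000 ≈ 2.1090.
Efficiency = H/L = 2.0596/2.1090 = 97.7%.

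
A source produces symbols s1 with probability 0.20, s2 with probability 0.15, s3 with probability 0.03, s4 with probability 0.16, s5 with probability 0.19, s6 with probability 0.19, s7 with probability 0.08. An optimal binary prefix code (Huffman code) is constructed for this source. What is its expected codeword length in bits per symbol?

2.72 bits/symbol

Repeatedly combine the two least-probable nodes; the expected code length is the sum of the merged weights.
merge 3/100 + 2/25 → 11/100
merge 11/100 + 3/20 → 13/50
merge 4/25 + 19/100 → 7/20
merge 19/100 + 1/5 → 39/100
merge 13/50 + 7/20 → 61/100
merge 39/100 + 61/100 → 1
L = 11/100 + 13/50 + 7/20 + 39/100 + 61/100 + 1 = 68/25 = 2.72 bits/symbol.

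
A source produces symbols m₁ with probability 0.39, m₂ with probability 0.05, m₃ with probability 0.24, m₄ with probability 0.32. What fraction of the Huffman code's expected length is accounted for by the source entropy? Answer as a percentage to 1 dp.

Entropy H = −Σ p log₂ p ≈ 1.7661 bits.
Huffman merges: 1/20+6/25→29/100; 29/100+8/25→61/100; 39/100+61/100→1. L = 19/10 ≈ 1.9000.
Efficiency = H/L = 1.7661/1.9000 = 93.0%.

93.0%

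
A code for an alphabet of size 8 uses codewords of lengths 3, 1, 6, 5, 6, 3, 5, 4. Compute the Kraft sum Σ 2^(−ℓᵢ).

With common denominator 2^6 = 64: Σ 2^(−ℓᵢ) = 8/64 + 32/64 + 1/64 + 2/64 + 1/64 + 8/64 + 2/64 + 4/64 = 58/64 = 0.90625.

0.90625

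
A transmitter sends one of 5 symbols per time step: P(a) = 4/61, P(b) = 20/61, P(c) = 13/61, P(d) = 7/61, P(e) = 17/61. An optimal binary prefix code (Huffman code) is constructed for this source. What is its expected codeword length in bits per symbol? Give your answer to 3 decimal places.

2.180 bits/symbol

Repeatedly combine the two least-probable nodes; the expected code length is the sum of the merged weights.
merge 4/61 + 7/61 → 11/61
merge 11/61 + 13/61 → 24/61
merge 17/61 + 20/61 → 37/61
merge 24/61 + 37/61 → 1
L = 11/61 + 24/61 + 37/61 + 1 = 133/61 ≈ 2.180 bits/symbol.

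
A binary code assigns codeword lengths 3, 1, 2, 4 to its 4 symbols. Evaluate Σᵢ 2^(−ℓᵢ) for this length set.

0.9375

With common denominator 2^4 = 16: Σ 2^(−ℓᵢ) = 2/16 + 8/16 + 4/16 + 1/16 = 15/16 = 0.9375.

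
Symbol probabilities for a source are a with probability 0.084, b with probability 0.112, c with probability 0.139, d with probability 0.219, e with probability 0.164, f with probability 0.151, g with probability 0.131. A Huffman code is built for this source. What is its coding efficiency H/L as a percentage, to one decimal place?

99.0%

Entropy H = −Σ p log₂ p ≈ 2.7532 bits.
Huffman merges: 21/250+14/125→49/250; 131/1000+139/1000→27/100; 151/1000+41/250→63/200; 49/250+219/1000→83/200; 27/100+63/200→117/200; 83/200+117/200→1. L = 2781/1000 ≈ 2.7810.
Efficiency = H/L = 2.7532/2.7810 = 99.0%.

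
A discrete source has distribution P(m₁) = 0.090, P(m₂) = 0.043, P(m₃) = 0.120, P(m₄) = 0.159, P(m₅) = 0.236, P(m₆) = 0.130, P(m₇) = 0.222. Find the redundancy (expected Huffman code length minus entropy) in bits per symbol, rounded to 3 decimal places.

Entropy H = −Σ p log₂ p ≈ 2.6530 bits.
Huffman merges: 43/1000+9/100→133/1000; 3/25+13/100→1/4; 133/1000+159/1000→73/250; 111/500+59/250→229/500; 1/4+73/250→271/500; 229/500+271/500→1. L = 107/40 ≈ 2.6750.
L − H = 2.6750 − 2.6530 = 0.022 bits.

0.022 bits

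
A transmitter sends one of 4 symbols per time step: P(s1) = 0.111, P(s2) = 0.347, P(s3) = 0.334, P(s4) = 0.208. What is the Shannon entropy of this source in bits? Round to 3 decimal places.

H = −Σ pᵢ log₂ pᵢ.
−0.111·log₂(0.111) = 0.3520
−0.347·log₂(0.347) = 0.5299
−0.334·log₂(0.334) = 0.5284
−0.208·log₂(0.208) = 0.4712
Sum ≈ 1.8815 → 1.881 bits.

1.881 bits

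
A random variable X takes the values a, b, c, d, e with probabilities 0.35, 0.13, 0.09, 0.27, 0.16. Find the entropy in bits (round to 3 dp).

2.158 bits

H = −Σ pᵢ log₂ pᵢ.
−0.35·log₂(0.35) = 0.5301
−0.13·log₂(0.13) = 0.3826
−0.09·log₂(0.09) = 0.3127
−0.27·log₂(0.27) = 0.5100
−0.16·log₂(0.16) = 0.4230
Sum ≈ 2.1584 → 2.158 bits.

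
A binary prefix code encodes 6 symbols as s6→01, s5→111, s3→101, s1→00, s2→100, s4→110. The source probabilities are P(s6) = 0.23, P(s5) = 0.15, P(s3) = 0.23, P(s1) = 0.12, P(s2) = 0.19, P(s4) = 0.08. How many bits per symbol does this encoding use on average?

L̄ = Σ pᵢ·ℓᵢ = 0.23·2 + 0.15·3 + 0.23·3 + 0.12·2 + 0.19·3 + 0.08·3 = 2.65 bits/symbol.

2.65 bits/symbol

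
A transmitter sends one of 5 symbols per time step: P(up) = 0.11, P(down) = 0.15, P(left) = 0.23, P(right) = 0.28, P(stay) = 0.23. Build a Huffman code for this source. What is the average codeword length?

2.26 bits/symbol

Repeatedly combine the two least-probable nodes; the expected code length is the sum of the merged weights.
merge 11/100 + 3/20 → 13/50
merge 23/100 + 23/100 → 23/50
merge 13/50 + 7/25 → 27/50
merge 23/50 + 27/50 → 1
L = 13/50 + 23/50 + 27/50 + 1 = 113/50 = 2.26 bits/symbol.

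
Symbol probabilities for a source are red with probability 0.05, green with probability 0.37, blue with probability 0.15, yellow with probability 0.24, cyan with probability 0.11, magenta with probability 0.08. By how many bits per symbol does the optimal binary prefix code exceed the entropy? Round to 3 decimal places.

Entropy H = −Σ p log₂ p ≈ 2.2933 bits.
Huffman merges: 1/20+2/25→13/100; 11/100+13/100→6/25; 3/20+6/25→39/100; 6/25+37/100→61/100; 39/100+61/100→1. L = 237/100 ≈ 2.3700.
L − H = 2.3700 − 2.2933 = 0.077 bits.

0.077 bits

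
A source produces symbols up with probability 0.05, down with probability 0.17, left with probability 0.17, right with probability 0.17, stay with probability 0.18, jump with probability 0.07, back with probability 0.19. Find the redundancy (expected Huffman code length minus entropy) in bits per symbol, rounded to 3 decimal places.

Entropy H = −Σ p log₂ p ≈ 2.6889 bits.
Huffman merges: 1/20+7/100→3/25; 3/25+17/100→29/100; 17/100+17/100→17/50; 9/50+19/100→37/100; 29/100+17/50→63/100; 37/100+63/100→1. L = 11/4 ≈ 2.7500.
L − H = 2.7500 − 2.6889 = 0.061 bits.

0.061 bits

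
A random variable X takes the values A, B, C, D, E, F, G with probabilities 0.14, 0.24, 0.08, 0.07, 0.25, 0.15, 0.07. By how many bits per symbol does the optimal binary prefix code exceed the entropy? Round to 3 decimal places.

Entropy H = −Σ p log₂ p ≈ 2.6304 bits.
Huffman merges: 7/100+7/100→7/50; 2/25+7/50→11/50; 7/50+3/20→29/100; 11/50+6/25→23/50; 1/4+29/100→27/50; 23/50+27/50→1. L = 53/20 ≈ 2.6500.
L − H = 2.6500 − 2.6304 = 0.020 bits.

0.020 bits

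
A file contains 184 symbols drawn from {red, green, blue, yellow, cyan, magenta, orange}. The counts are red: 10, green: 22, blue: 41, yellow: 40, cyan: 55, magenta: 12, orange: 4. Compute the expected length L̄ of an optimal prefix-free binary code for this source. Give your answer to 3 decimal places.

Probabilities are the counts divided by 184.
Repeatedly combine the two least-probable nodes; the expected code length is the sum of the merged weights.
merge 1/46 + 5/92 → 7/92
merge 3/46 + 7/92 → 13/92
merge 11/92 + 13/92 → 6/23
merge 5/23 + 41/184 → 81/184
merge 6/23 + 55/184 → 103/184
merge 81/184 + 103/184 → 1
L = 7/92 + 13/92 + 6/23 + 81/184 + 103/184 + 1 = 57/23 ≈ 2.478 bits/symbol.

2.478 bits/symbol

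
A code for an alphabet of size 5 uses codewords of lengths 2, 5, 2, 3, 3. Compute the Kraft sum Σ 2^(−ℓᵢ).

0.78125

With common denominator 2^5 = 32: Σ 2^(−ℓᵢ) = 8/32 + 1/32 + 8/32 + 4/32 + 4/32 = 25/32 = 0.78125.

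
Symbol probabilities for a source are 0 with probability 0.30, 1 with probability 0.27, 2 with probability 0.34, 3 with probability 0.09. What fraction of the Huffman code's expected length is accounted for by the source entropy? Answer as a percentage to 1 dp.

93.6%

Entropy H = −Σ p log₂ p ≈ 1.8729 bits.
Huffman merges: 9/100+27/100→9/25; 3/10+17/50→16/25; 9/25+16/25→1. L = 2 ≈ 2.0000.
Efficiency = H/L = 1.8729/2.0000 = 93.6%.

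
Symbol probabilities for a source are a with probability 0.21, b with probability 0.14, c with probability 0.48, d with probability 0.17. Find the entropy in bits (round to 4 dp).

1.8128 bits

H = −Σ pᵢ log₂ pᵢ.
−0.21·log₂(0.21) = 0.4728
−0.14·log₂(0.14) = 0.3971
−0.48·log₂(0.48) = 0.5083
−0.17·log₂(0.17) = 0.4346
Sum ≈ 1.8128 → 1.8128 bits.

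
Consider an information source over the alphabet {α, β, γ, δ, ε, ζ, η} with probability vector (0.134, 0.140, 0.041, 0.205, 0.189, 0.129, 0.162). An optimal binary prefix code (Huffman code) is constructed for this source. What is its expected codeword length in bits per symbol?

Repeatedly combine the two least-probable nodes; the expected code length is the sum of the merged weights.
merge 41/1000 + 129/1000 → 17/100
merge 67/500 + 7/50 → 137/500
merge 81/500 + 17/100 → 83/250
merge 189/1000 + 41/200 → 197/500
merge 137/500 + 83/250 → 303/500
merge 197/500 + 303/500 → 1
L = 17/100 + 137/500 + 83/250 + 197/500 + 303/500 + 1 = 347/125 = 2.776 bits/symbol.

2.776 bits/symbol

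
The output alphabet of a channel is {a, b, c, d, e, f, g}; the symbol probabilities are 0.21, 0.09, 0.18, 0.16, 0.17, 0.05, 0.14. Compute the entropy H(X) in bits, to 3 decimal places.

2.702 bits

H = −Σ pᵢ log₂ pᵢ.
−0.21·log₂(0.21) = 0.4728
−0.09·log₂(0.09) = 0.3127
−0.18·log₂(0.18) = 0.4453
−0.16·log₂(0.16) = 0.4230
−0.17·log₂(0.17) = 0.4346
−0.05·log₂(0.05) = 0.2161
−0.14·log₂(0.14) = 0.3971
Sum ≈ 2.7016 → 2.702 bits.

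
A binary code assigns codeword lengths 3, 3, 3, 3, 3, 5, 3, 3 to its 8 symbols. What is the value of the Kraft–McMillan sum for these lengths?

0.90625

With common denominator 2^5 = 32: Σ 2^(−ℓᵢ) = 4/32 + 4/32 + 4/32 + 4/32 + 4/32 + 1/32 + 4/32 + 4/32 = 29/32 = 0.90625.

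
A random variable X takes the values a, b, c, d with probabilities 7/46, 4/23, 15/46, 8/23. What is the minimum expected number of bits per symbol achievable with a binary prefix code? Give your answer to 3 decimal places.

1.978 bits/symbol

Repeatedly combine the two least-probable nodes; the expected code length is the sum of the merged weights.
merge 7/46 + 4/23 → 15/46
merge 15/46 + 15/46 → 15/23
merge 8/23 + 15/23 → 1
L = 15/46 + 15/23 + 1 = 91/46 ≈ 1.978 bits/symbol.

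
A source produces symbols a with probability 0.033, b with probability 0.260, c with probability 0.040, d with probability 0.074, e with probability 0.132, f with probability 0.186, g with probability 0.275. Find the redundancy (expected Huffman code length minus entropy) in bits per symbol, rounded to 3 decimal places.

Entropy H = −Σ p log₂ p ≈ 2.4806 bits.
Huffman merges: 33/1000+1/25→73/1000; 73/1000+37/500→147/1000; 33/250+147/1000→279/1000; 93/500+13/50→223/500; 11/40+279/1000→277/500; 223/500+277/500→1. L = 2499/1000 ≈ 2.4990.
L − H = 2.4990 − 2.4806 = 0.018 bits.

0.018 bits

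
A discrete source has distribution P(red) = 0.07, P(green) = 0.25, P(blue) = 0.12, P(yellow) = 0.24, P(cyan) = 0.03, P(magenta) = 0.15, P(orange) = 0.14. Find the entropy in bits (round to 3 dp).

2.589 bits

H = −Σ pᵢ log₂ pᵢ.
−0.07·log₂(0.07) = 0.2686
−0.25·log₂(0.25) = 0.5000
−0.12·log₂(0.12) = 0.3671
−0.24·log₂(0.24) = 0.4941
−0.03·log₂(0.03) = 0.1518
−0.15·log₂(0.15) = 0.4105
−0.14·log₂(0.14) = 0.3971
Sum ≈ 2.5892 → 2.589 bits.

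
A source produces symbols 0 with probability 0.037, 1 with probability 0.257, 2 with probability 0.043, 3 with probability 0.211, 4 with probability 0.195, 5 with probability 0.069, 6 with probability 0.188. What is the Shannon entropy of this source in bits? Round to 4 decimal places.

H = −Σ pᵢ log₂ pᵢ.
−0.037·log₂(0.037) = 0.1760
−0.257·log₂(0.257) = 0.5038
−0.043·log₂(0.043) = 0.1952
−0.211·log₂(0.211) = 0.4736
−0.195·log₂(0.195) = 0.4599
−0.069·log₂(0.069) = 0.2662
−0.188·log₂(0.188) = 0.4533
Sum ≈ 2.5279 → 2.5279 bits.

2.5279 bits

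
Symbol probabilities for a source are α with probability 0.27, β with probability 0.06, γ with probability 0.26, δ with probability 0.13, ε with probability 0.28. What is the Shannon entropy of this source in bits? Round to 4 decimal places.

H = −Σ pᵢ log₂ pᵢ.
−0.27·log₂(0.27) = 0.5100
−0.06·log₂(0.06) = 0.2435
−0.26·log₂(0.26) = 0.5053
−0.13·log₂(0.13) = 0.3826
−0.28·log₂(0.28) = 0.5142
Sum ≈ 2.1557 → 2.1557 bits.

2.1557 bits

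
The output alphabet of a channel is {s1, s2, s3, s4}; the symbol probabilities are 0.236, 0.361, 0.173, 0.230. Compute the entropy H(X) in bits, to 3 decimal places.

H = −Σ pᵢ log₂ pᵢ.
−0.236·log₂(0.236) = 0.4916
−0.361·log₂(0.361) = 0.5306
−0.173·log₂(0.173) = 0.4379
−0.230·log₂(0.230) = 0.4877
Sum ≈ 1.9478 → 1.948 bits.

1.948 bits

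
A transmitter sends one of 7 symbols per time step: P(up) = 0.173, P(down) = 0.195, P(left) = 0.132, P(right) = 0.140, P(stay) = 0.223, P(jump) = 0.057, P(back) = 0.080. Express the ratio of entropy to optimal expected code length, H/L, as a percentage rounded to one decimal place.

Entropy H = −Σ p log₂ p ≈ 2.6904 bits.
Huffman merges: 57/1000+2/25→137/1000; 33/250+137/1000→269/1000; 7/50+173/1000→313/1000; 39/200+223/1000→209/500; 269/1000+313/1000→291/500; 209/500+291/500→1. L = 2719/1000 ≈ 2.7190.
Efficiency = H/L = 2.6904/2.7190 = 98.9%.

98.9%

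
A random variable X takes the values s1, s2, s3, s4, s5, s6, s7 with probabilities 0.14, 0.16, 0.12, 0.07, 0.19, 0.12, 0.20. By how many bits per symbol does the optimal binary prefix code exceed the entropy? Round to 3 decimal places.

Entropy H = −Σ p log₂ p ≈ 2.7424 bits.
Huffman merges: 7/100+3/25→19/100; 3/25+7/50→13/50; 4/25+19/100→7/20; 19/100+1/5→39/100; 13/50+7/20→61/100; 39/100+61/100→1. L = 14/5 ≈ 2.8000.
L − H = 2.8000 − 2.7424 = 0.058 bits.

0.058 bits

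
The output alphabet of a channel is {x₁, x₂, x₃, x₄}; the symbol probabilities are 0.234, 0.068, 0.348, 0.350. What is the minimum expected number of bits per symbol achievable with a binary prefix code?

1.952 bits/symbol

Repeatedly combine the two least-probable nodes; the expected code length is the sum of the merged weights.
merge 17/250 + 117/500 → 151/500
merge 151/500 + 87/250 → 13/20
merge 7/20 + 13/20 → 1
L = 151/500 + 13/20 + 1 = 244/125 = 1.952 bits/symbol.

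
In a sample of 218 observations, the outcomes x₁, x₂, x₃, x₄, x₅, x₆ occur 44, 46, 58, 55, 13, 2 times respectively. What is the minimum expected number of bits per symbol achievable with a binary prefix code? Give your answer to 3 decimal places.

2.339 bits/symbol

Probabilities are the counts divided by 218.
Repeatedly combine the two least-probable nodes; the expected code length is the sum of the merged weights.
merge 1/109 + 13/218 → 15/218
merge 15/218 + 22/109 → 59/218
merge 23/109 + 55/218 → 101/218
merge 29/109 + 59/218 → 117/218
merge 101/218 + 117/218 → 1
L = 15/218 + 59/218 + 101/218 + 117/218 + 1 = 255/109 ≈ 2.339 bits/symbol.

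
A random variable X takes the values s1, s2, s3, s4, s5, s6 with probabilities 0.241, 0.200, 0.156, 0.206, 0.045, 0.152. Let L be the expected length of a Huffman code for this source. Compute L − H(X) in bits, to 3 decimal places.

Entropy H = −Σ p log₂ p ≈ 2.4612 bits.
Huffman merges: 9/200+19/125→197/1000; 39/250+197/1000→353/1000; 1/5+103/500→203/500; 241/1000+353/1000→297/500; 203/500+297/500→1. L = 51/20 ≈ 2.5500.
L − H = 2.5500 − 2.4612 = 0.089 bits.

0.089 bits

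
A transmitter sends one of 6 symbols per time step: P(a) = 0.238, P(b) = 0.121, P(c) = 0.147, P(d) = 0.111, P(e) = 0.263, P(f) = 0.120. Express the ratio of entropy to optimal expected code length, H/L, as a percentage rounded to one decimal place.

Entropy H = −Σ p log₂ p ≈ 2.4940 bits.
Huffman merges: 111/1000+3/25→231/1000; 121/1000+147/1000→67/250; 231/1000+119/500→469/1000; 263/1000+67/250→531/1000; 469/1000+531/1000→1. L = 2499/1000 ≈ 2.4990.
Efficiency = H/L = 2.4940/2.4990 = 99.8%.

99.8%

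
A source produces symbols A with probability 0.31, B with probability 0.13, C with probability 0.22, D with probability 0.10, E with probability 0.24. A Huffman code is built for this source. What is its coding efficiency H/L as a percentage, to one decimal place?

Entropy H = −Σ p log₂ p ≈ 2.2133 bits.
Huffman merges: 1/10+13/100→23/100; 11/50+23/100→9/20; 6/25+31/100→11/20; 9/20+11/20→1. L = 223/100 ≈ 2.2300.
Efficiency = H/L = 2.2133/2.2300 = 99.3%.

99.3%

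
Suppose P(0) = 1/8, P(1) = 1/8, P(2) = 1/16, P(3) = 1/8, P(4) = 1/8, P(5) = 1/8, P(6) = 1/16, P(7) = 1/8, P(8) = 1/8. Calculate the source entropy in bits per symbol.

3.125 bits

Each probability is a power of 1/2, so log₂(1/p) is an integer.
H = Σ p·log₂(1/p) = 1/8·3 + 1/8·3 + 1/16·4 + 1/8·3 + 1/8·3 + 1/8·3 + 1/16·4 + 1/8·3 + 1/8·3 = 3.125 bits.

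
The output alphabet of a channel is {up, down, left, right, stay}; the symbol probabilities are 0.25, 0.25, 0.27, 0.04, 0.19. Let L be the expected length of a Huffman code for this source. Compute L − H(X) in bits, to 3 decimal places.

0.079 bits

Entropy H = −Σ p log₂ p ≈ 2.1510 bits.
Huffman merges: 1/25+19/100→23/100; 23/100+1/4→12/25; 1/4+27/100→13/25; 12/25+13/25→1. L = 223/100 ≈ 2.2300.
L − H = 2.2300 − 2.1510 = 0.079 bits.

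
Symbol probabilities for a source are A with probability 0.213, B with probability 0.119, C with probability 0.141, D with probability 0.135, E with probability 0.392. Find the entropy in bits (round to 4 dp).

H = −Σ pᵢ log₂ pᵢ.
−0.213·log₂(0.213) = 0.4752
−0.119·log₂(0.119) = 0.3654
−0.141·log₂(0.141) = 0.3985
−0.135·log₂(0.135) = 0.3900
−0.392·log₂(0.392) = 0.5296
Sum ≈ 2.1588 → 2.1588 bits.

2.1588 bits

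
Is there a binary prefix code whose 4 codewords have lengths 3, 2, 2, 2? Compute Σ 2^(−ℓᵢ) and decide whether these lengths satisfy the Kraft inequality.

0.875; yes

With common denominator 2^3 = 8: Σ 2^(−ℓᵢ) = 1/8 + 2/8 + 2/8 + 2/8 = 7/8 = 0.875.
Kraft's inequality requires Σ ≤ 1; here Σ = 0.875 ≤ 1, so such a prefix code exists.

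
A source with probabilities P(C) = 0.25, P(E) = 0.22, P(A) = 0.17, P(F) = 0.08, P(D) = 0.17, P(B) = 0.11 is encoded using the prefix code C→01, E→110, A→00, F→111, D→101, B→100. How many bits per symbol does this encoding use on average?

L̄ = Σ pᵢ·ℓᵢ = 0.25·2 + 0.22·3 + 0.17·2 + 0.08·3 + 0.17·3 + 0.11·3 = 2.58 bits/symbol.

2.58 bits/symbol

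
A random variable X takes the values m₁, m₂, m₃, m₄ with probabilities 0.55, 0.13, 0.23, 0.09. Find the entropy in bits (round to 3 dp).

1.657 bits

H = −Σ pᵢ log₂ pᵢ.
−0.55·log₂(0.55) = 0.4744
−0.13·log₂(0.13) = 0.3826
−0.23·log₂(0.23) = 0.4877
−0.09·log₂(0.09) = 0.3127
Sum ≈ 1.6573 → 1.657 bits.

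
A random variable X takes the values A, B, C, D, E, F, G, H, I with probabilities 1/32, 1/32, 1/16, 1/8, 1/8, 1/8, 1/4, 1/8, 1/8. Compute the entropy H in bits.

2.9375 bits

Each probability is a power of 1/2, so log₂(1/p) is an integer.
H = Σ p·log₂(1/p) = 1/32·5 + 1/32·5 + 1/16·4 + 1/8·3 + 1/8·3 + 1/8·3 + 1/4·2 + 1/8·3 + 1/8·3 = 2.9375 bits.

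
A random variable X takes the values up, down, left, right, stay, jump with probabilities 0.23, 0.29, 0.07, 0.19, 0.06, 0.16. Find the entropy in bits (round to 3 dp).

H = −Σ pᵢ log₂ pᵢ.
−0.23·log₂(0.23) = 0.4877
−0.29·log₂(0.29) = 0.5179
−0.07·log₂(0.07) = 0.2686
−0.19·log₂(0.19) = 0.4552
−0.06·log₂(0.06) = 0.2435
−0.16·log₂(0.16) = 0.4230
Sum ≈ 2.3959 → 2.396 bits.

2.396 bits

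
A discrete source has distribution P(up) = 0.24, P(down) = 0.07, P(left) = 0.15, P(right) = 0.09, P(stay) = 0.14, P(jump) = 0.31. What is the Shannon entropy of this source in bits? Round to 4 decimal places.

H = −Σ pᵢ log₂ pᵢ.
−0.24·log₂(0.24) = 0.4941
−0.07·log₂(0.07) = 0.2686
−0.15·log₂(0.15) = 0.4105
−0.09·log₂(0.09) = 0.3127
−0.14·log₂(0.14) = 0.3971
−0.31·log₂(0.31) = 0.5238
Sum ≈ 2.4068 → 2.4068 bits.

2.4068 bits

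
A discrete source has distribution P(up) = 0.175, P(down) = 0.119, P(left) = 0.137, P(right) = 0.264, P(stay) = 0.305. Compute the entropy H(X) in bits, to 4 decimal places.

H = −Σ pᵢ log₂ pᵢ.
−0.175·log₂(0.175) = 0.4401
−0.119·log₂(0.119) = 0.3654
−0.137·log₂(0.137) = 0.3929
−0.264·log₂(0.264) = 0.5072
−0.305·log₂(0.305) = 0.5225
Sum ≈ 2.2281 → 2.2281 bits.

2.2281 bits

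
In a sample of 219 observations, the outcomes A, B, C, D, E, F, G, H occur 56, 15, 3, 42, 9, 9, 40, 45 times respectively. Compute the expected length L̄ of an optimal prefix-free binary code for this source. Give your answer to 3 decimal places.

Probabilities are the counts divided by 219.
Repeatedly combine the two least-probable nodes; the expected code length is the sum of the merged weights.
merge 1/73 + 3/73 → 4/73
merge 3/73 + 4/73 → 7/73
merge 5/73 + 7/73 → 12/73
merge 12/73 + 40/219 → 76/219
merge 14/73 + 15/73 → 29/73
merge 56/219 + 76/219 → 44/73
merge 29/73 + 44/73 → 1
L = 4/73 + 7/73 + 12/73 + 76/219 + 29/73 + 44/73 + 1 = 583/219 ≈ 2.662 bits/symbol.

2.662 bits/symbol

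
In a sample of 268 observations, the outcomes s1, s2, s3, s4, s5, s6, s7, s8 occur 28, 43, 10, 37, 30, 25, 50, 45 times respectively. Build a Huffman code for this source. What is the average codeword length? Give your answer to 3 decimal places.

2.944 bits/symbol

Probabilities are the counts divided by 268.
Repeatedly combine the two least-probable nodes; the expected code length is the sum of the merged weights.
merge 5/134 + 25/268 → 35/268
merge 7/67 + 15/134 → 29/134
merge 35/268 + 37/268 → 18/67
merge 43/268 + 45/268 → 22/67
merge 25/134 + 29/134 → 27/67
merge 18/67 + 22/67 → 40/67
merge 27/67 + 40/67 → 1
L = 35/268 + 29/134 + 18/67 + 22/67 + 27/67 + 40/67 + 1 = 789/268 ≈ 2.944 bits/symbol.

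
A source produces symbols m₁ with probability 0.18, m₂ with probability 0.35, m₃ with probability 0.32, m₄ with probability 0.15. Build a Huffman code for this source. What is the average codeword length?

Repeatedly combine the two least-probable nodes; the expected code length is the sum of the merged weights.
merge 3/20 + 9/50 → 33/100
merge 8/25 + 33/100 → 13/20
merge 7/20 + 13/20 → 1
L = 33/100 + 13/20 + 1 = 99/50 = 1.98 bits/symbol.

1.98 bits/symbol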